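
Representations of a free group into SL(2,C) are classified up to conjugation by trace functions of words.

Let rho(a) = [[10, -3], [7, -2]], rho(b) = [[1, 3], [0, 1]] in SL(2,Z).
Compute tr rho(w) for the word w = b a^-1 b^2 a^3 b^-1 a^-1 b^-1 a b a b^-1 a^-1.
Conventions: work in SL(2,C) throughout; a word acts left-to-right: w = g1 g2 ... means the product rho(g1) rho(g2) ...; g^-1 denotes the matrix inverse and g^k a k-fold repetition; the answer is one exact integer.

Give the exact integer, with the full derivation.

9292393256

rho(b) = [[1, 3], [0, 1]]
... * rho(a^-1) = [[-2, 3], [-7, 10]]  ->  [[-23, 33], [-7, 10]]
... * rho(b) = [[1, 3], [0, 1]]  ->  [[-23, -36], [-7, -11]]
... * rho(b) = [[1, 3], [0, 1]]  ->  [[-23, -105], [-7, -32]]
... * rho(a) = [[10, -3], [7, -2]]  ->  [[-965, 279], [-294, 85]]
... * rho(a) = [[10, -3], [7, -2]]  ->  [[-7697, 2337], [-2345, 712]]
... * rho(a) = [[10, -3], [7, -2]]  ->  [[-60611, 18417], [-18466, 5611]]
... * rho(b^-1) = [[1, -3], [0, 1]]  ->  [[-60611, 200250], [-18466, 61009]]
... * rho(a^-1) = [[-2, 3], [-7, 10]]  ->  [[-1280528, 1820667], [-390131, 554692]]
... * rho(b^-1) = [[1, -3], [0, 1]]  ->  [[-1280528, 5662251], [-390131, 1725085]]
... * rho(a) = [[10, -3], [7, -2]]  ->  [[26830477, -7482918], [8174285, -2279777]]
... * rho(b) = [[1, 3], [0, 1]]  ->  [[26830477, 73008513], [8174285, 22243078]]
... * rho(a) = [[10, -3], [7, -2]]  ->  [[779364361, -226508457], [237444396, -69009011]]
... * rho(b^-1) = [[1, -3], [0, 1]]  ->  [[779364361, -2564601540], [237444396, -781342199]]
... * rho(a^-1) = [[-2, 3], [-7, 10]]  ->  [[16393482058, -23307922317], [4994506601, -7101088802]]
tr = 16393482058 + -7101088802 = 9292393256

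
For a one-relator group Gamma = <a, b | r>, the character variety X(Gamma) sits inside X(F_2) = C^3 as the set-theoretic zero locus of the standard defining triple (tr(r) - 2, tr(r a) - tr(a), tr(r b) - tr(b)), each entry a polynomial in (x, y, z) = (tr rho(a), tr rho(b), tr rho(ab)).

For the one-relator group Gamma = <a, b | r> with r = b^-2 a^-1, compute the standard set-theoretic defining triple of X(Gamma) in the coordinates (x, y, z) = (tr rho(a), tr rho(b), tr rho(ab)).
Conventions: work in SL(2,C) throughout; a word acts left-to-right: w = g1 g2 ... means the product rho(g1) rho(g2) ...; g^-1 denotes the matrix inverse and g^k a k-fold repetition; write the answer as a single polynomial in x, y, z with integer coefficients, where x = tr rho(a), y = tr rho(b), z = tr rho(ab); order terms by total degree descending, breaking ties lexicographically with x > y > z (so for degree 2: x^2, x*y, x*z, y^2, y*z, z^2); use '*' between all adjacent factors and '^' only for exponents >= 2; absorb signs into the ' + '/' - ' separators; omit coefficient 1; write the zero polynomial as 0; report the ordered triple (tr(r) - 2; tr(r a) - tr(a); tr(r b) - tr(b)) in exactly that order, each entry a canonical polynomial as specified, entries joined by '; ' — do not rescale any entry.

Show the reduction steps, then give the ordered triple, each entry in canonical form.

trace(b^-1) = trace(b) = y
trace(b^-1 a) = trace(a)*trace(b) - trace(a b) = x*y - z
trace(b^-1 a^-1) = trace(b^-1)*trace(a) - trace(b^-1 a) = z
trace(b^-2 a^-1) = trace(b^-1 a^-1)*trace(b) - trace(b^-1 a^-1 b) = y*z - x
trace(b^-2) = trace(b^-1)*trace(b) - trace(1) = y^2 - 2
assemble the triple (trace(r) - 2; trace(r a) - x; trace(r b) - y)

y*z - x - 2; y^2 - x - 2; -y + z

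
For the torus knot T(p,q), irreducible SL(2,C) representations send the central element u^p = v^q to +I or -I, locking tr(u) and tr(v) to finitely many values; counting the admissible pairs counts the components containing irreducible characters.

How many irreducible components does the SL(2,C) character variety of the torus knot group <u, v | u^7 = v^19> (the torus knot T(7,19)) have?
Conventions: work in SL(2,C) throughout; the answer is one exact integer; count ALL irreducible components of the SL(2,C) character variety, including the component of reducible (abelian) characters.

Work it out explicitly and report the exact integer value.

55

For T(7,19): irreducibility forces the central element u^7 = v^19 to one of +I, -I.
This locks tr(u) to 2*cos(pi*alpha/7), alpha in 1..6, and tr(v) to 2*cos(pi*beta/19), beta in 1..18, on each component of irreducible characters.
u^7 = (-1)^alpha I and v^19 = (-1)^beta I must agree, so alpha and beta have equal parity.
count pairs: odd alpha (3 choices) x odd beta (9), plus even alpha (3) x even beta (9): 3*9 + 3*9 = 54.
Total: 54 irreducible-character components + 1 reducible (abelian) component = 55.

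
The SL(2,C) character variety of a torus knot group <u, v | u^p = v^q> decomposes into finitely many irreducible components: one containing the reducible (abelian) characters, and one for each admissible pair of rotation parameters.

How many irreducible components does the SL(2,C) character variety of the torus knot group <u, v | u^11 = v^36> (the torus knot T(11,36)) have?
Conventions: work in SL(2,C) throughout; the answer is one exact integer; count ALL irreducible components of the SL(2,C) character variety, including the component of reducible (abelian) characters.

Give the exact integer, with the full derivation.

176

Gamma = < u, v | u^11 = v^36 > (torus knot T(11,36)); the central element u^11 = v^36 acts as +I or -I in any irreducible SL(2,C) representation.
This locks tr(u) to 2*cos(pi*alpha/11), alpha in 1..10, and tr(v) to 2*cos(pi*beta/36), beta in 1..35, on each component of irreducible characters.
Consistency of u^11 = (-1)^alpha I with v^36 = (-1)^beta I forces alpha = beta (mod 2).
Counting: 5 odd alphas x 18 odd betas + 5 even alphas x 17 even betas = 90 + 85 = 175.
Total: 175 irreducible-character components + 1 reducible (abelian) component = 176.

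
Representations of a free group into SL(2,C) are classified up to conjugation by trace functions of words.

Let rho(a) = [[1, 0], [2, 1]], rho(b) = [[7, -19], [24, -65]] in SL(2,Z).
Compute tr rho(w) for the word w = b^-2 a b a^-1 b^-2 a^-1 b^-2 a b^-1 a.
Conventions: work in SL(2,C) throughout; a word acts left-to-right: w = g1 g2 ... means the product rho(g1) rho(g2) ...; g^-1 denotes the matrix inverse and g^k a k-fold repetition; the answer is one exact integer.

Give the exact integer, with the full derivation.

10776777696358

rho(b^-1) = [[-65, 19], [-24, 7]]
... * rho(b^-1) = [[-65, 19], [-24, 7]]  ->  [[3769, -1102], [1392, -407]]
... * rho(a) = [[1, 0], [2, 1]]  ->  [[1565, -1102], [578, -407]]
... * rho(b) = [[7, -19], [24, -65]]  ->  [[-15493, 41895], [-5722, 15473]]
... * rho(a^-1) = [[1, 0], [-2, 1]]  ->  [[-99283, 41895], [-36668, 15473]]
... * rho(b^-1) = [[-65, 19], [-24, 7]]  ->  [[5447915, -1593112], [2012068, -588381]]
... * rho(b^-1) = [[-65, 19], [-24, 7]]  ->  [[-315879787, 92358601], [-116663276, 34110625]]
... * rho(a^-1) = [[1, 0], [-2, 1]]  ->  [[-500596989, 92358601], [-184884526, 34110625]]
... * rho(b^-1) = [[-65, 19], [-24, 7]]  ->  [[30322197861, -8864832584], [11198839190, -3274031619]]
... * rho(b^-1) = [[-65, 19], [-24, 7]]  ->  [[-1758186878949, 514067931271], [-649347788494, 189859723277]]
... * rho(a) = [[1, 0], [2, 1]]  ->  [[-730051016407, 514067931271], [-269628341940, 189859723277]]
... * rho(b^-1) = [[-65, 19], [-24, 7]]  ->  [[35115685715951, -10272493792836], [12969208867452, -3793920433921]]
... * rho(a) = [[1, 0], [2, 1]]  ->  [[14570698130279, -10272493792836], [5381367999610, -3793920433921]]
tr = 14570698130279 + -3793920433921 = 10776777696358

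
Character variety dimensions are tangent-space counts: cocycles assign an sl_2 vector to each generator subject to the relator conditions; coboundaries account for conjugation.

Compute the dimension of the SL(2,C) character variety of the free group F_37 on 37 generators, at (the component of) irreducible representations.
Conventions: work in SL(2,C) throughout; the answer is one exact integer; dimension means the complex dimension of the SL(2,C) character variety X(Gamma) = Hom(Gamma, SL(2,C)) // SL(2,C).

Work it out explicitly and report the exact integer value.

108

Gamma = F_37 has 37 generators and no relators.
Z^1(Gamma, Ad rho) = (sl_2)^37: a cocycle is a free choice of one sl_2 vector per generator, so dim Z^1 = 3*37 = 111.
Irreducibility makes the coboundary map sl_2 -> Z^1 injective (trivial centralizer), so dim B^1 = 3.
dim X = dim H^1 = dim Z^1 - dim B^1 = 111 - 3 = 108.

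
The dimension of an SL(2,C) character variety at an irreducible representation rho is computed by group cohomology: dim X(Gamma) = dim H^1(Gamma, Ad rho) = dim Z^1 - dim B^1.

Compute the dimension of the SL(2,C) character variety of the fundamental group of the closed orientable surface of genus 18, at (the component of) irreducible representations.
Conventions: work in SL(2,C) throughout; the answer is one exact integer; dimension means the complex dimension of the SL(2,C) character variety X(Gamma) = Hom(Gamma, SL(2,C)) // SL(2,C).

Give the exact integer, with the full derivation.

102

The genus-18 surface group: 2g = 36 generators, one relator prod [a_i, b_i].
A cocycle assigns one sl_2 vector per generator subject to the relator condition d_2(z) = 0: dim of the unconstrained space is 3*2g = 108.
d_2 is surjective at irreducible rho (its cokernel H^2 is dual to H^0 = 0), so dim Z^1 = 108 - 3 = 105.
As always at irreducible rho, dim B^1 = 3.
dim X = dim H^1 = 105 - 3 = 102.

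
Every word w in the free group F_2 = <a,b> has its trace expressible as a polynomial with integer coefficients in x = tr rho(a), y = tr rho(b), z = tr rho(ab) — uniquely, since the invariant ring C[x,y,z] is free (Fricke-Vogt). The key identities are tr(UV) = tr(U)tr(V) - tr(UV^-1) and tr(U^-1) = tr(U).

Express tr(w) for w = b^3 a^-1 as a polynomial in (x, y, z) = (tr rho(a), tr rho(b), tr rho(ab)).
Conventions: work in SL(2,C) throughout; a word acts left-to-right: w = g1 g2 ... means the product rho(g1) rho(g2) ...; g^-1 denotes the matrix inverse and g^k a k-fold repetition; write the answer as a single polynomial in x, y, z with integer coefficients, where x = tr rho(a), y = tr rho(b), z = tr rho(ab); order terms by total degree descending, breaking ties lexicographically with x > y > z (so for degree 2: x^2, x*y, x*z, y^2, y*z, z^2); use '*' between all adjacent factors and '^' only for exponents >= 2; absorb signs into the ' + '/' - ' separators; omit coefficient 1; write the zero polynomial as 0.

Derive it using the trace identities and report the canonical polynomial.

x*y^3 - y^2*z - 2*x*y + z

tr(b^2) = tr(b) * tr(b) - tr(1)  (reduce the b square) = y^2 - 2
tr(b^3) = tr(b) * tr(b^2) - tr(b)  (reduce the b square) = y^3 - 3*y
tr(a b^2) = tr(b) * tr(a b) - tr(a)  (reduce the b square) = y*z - x
tr(b^3 a) = tr(b) * tr(a b^2) - tr(a b)  (reduce the b square) = y^2*z - x*y - z
tr(b^3 a^-1) = tr(b^3) * tr(a) - tr(b^3 a)  (eliminate a^-1) = x*y^3 - y^2*z - 2*x*y + z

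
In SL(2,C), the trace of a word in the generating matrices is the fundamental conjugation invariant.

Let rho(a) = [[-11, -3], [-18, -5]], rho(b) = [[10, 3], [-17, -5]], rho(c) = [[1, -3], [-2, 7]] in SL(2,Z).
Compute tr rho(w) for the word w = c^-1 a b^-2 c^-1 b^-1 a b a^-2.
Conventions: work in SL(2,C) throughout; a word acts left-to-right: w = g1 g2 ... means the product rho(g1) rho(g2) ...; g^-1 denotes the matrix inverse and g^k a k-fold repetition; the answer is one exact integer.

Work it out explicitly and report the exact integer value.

rho(c^-1) = [[7, 3], [2, 1]]
... * rho(a) = [[-11, -3], [-18, -5]]  ->  [[-131, -36], [-40, -11]]
... * rho(b^-1) = [[-5, -3], [17, 10]]  ->  [[43, 33], [13, 10]]
... * rho(b^-1) = [[-5, -3], [17, 10]]  ->  [[346, 201], [105, 61]]
... * rho(c^-1) = [[7, 3], [2, 1]]  ->  [[2824, 1239], [857, 376]]
... * rho(b^-1) = [[-5, -3], [17, 10]]  ->  [[6943, 3918], [2107, 1189]]
... * rho(a) = [[-11, -3], [-18, -5]]  ->  [[-146897, -40419], [-44579, -12266]]
... * rho(b) = [[10, 3], [-17, -5]]  ->  [[-781847, -238596], [-237268, -72407]]
... * rho(a^-1) = [[-5, 3], [18, -11]]  ->  [[-385493, 279015], [-116986, 84673]]
... * rho(a^-1) = [[-5, 3], [18, -11]]  ->  [[6949735, -4225644], [2109044, -1282361]]
tr = 6949735 + -1282361 = 5667374

5667374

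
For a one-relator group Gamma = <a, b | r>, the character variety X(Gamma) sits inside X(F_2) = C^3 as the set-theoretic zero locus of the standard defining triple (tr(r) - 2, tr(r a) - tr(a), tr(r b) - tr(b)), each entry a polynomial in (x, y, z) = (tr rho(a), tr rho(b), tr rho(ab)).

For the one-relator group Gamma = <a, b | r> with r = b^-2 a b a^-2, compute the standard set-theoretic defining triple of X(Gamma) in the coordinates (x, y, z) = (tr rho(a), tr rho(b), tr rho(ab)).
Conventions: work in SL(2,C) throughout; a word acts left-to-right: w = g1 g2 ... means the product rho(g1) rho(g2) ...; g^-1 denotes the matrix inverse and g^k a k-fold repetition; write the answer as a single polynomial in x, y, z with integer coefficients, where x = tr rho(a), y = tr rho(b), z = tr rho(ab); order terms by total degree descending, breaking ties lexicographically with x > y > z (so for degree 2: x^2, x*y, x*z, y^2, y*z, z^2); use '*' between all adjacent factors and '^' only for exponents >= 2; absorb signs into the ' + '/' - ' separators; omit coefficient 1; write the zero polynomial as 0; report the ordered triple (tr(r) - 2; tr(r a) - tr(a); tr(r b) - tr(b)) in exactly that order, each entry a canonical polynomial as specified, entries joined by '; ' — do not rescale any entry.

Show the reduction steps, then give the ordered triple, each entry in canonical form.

trace(b a^-1) = trace(b) * trace(a) - trace(b a)  (eliminate a^-1) = x*y - z
trace(b a b) = trace(b) * trace(a b) - trace(a)  (reduce the b square) = y*z - x
trace(b a b a) = trace(a b) * trace(a b) - trace(1)  (split on a) = z^2 - 2
apply: trace(a^-1 b a b) = trace(b a b) * trace(a) - trace(b a b a)  (eliminate a^-1) = x*y*z - x^2 - z^2 + 2
use: trace(a b a^-2 b) = trace(a^-1 b a b) * trace(a) - trace(a^-1 b a b a)  (eliminate a^-1) = x^2*y*z - x^3 - x*z^2 - y*z + 3*x
apply: trace(a b a^-2 b^-1) = trace(a b a^-2) * trace(b) - trace(a b a^-2 b)  (eliminate b^-1) = -x^2*y*z + x^3 + x*y^2 + x*z^2 - 3*x
apply: trace(b^-2 a b a^-2) = trace(a b a^-2 b^-1) * trace(b) - trace(a b a^-2)  (eliminate b^-1) = -x^2*y^2*z + x^3*y + x*y^3 + x*y*z^2 - 4*x*y + z
trace(a b a) = trace(a) * trace(b a) - trace(b)   [square of a] = x*z - y
trace(a b a b^-1) = trace(a b a) * trace(b) - trace(a b a b)   [inverse elimination on b] = x*y*z - y^2 - z^2 + 2
apply: trace(b^-2 a b a) = trace(a b a b^-1) * trace(b) - trace(a b a)   [inverse elimination on b] = x*y^2*z - y^3 - y*z^2 - x*z + 3*y
trace(b^-2 a b a^-1) = trace(b^-2 a b) * trace(a) - trace(b^-2 a b a)   [inverse elimination on a] = -x*y^2*z + x^2*y + y^3 + y*z^2 - 3*y
assemble the triple (trace(r) - 2; trace(r a) - x; trace(r b) - y)

-x^2*y^2*z + x^3*y + x*y^3 + x*y*z^2 - 4*x*y + z - 2; -x*y^2*z + x^2*y + y^3 + y*z^2 - x - 3*y; -x^2*y*z + x^3 + x*y^2 + x*z^2 - 3*x - y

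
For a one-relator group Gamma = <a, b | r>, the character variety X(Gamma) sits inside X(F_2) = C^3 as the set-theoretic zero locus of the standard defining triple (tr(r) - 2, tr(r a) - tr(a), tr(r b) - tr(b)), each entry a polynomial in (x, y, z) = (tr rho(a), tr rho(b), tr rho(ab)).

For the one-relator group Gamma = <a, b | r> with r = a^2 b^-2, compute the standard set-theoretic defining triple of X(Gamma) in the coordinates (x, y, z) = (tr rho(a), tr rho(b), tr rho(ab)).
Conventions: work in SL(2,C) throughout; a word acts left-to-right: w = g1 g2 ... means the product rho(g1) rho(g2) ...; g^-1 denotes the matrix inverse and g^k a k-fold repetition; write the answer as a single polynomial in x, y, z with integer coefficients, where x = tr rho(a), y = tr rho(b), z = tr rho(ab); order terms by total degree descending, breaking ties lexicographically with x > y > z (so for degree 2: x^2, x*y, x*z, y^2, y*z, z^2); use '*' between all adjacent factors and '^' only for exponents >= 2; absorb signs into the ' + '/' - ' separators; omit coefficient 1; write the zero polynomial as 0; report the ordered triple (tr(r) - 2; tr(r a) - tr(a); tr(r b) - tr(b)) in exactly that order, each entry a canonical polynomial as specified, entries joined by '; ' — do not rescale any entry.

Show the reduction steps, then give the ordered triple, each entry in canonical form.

x^2*y^2 - x*y*z - x^2 - y^2; x^3*y^2 - x^2*y*z - x^3 - 2*x*y^2 + y*z + 2*x; x^2*y - x*z - 2*y

trace(a^2) = trace(a) * trace(a) - trace(1)  (reduce the a square) = x^2 - 2
trace(a^2 b) = trace(a) * trace(b a) - trace(b)  (reduce the a square) = x*z - y
trace(b^-1 a^2) = trace(a^2) * trace(b) - trace(a^2 b)  (eliminate b^-1) = x^2*y - x*z - y
trace(a^2 b^-2) = trace(b^-1 a^2) * trace(b) - trace(b^-1 a^2 b)  (eliminate b^-1) = x^2*y^2 - x*y*z - x^2 - y^2 + 2
trace(a^3) = trace(a) * trace(a^2) - trace(a)   [square of a] = x^3 - 3*x
reduce: trace(a^3 b) = trace(a) * trace(a b a) - trace(a b)   [square of a] = x^2*z - x*y - z
trace(a^3 b^-1) = trace(a^3) * trace(b) - trace(a^3 b)   [inverse elimination on b] = x^3*y - x^2*z - 2*x*y + z
so trace(a^2 b^-2 a) = trace(a^3 b^-1) * trace(b) - trace(a^3)   [inverse elimination on b] = x^3*y^2 - x^2*y*z - x^3 - 2*x*y^2 + y*z + 3*x
assemble the triple (trace(r) - 2; trace(r a) - x; trace(r b) - y)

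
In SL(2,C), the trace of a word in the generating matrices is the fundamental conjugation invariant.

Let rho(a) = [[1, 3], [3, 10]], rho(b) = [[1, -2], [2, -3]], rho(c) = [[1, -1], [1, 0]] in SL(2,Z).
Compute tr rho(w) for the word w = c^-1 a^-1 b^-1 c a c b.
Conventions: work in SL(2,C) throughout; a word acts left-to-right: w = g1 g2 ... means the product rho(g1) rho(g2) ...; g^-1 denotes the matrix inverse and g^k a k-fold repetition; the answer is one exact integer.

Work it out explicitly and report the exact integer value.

rho(c^-1) = [[0, 1], [-1, 1]]
... * rho(a^-1) = [[10, -3], [-3, 1]]  ->  [[-3, 1], [-13, 4]]
... * rho(b^-1) = [[-3, 2], [-2, 1]]  ->  [[7, -5], [31, -22]]
... * rho(c) = [[1, -1], [1, 0]]  ->  [[2, -7], [9, -31]]
... * rho(a) = [[1, 3], [3, 10]]  ->  [[-19, -64], [-84, -283]]
... * rho(c) = [[1, -1], [1, 0]]  ->  [[-83, 19], [-367, 84]]
... * rho(b) = [[1, -2], [2, -3]]  ->  [[-45, 109], [-199, 482]]
tr = -45 + 482 = 437

437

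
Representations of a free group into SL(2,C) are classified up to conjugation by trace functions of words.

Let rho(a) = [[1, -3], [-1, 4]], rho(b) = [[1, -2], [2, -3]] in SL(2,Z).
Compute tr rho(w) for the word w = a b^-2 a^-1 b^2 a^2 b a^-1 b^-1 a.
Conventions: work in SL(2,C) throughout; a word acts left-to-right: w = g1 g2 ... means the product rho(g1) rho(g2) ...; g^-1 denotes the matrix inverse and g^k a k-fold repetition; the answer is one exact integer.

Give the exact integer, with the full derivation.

rho(a) = [[1, -3], [-1, 4]]
... * rho(b^-1) = [[-3, 2], [-2, 1]]  ->  [[3, -1], [-5, 2]]
... * rho(b^-1) = [[-3, 2], [-2, 1]]  ->  [[-7, 5], [11, -8]]
... * rho(a^-1) = [[4, 3], [1, 1]]  ->  [[-23, -16], [36, 25]]
... * rho(b) = [[1, -2], [2, -3]]  ->  [[-55, 94], [86, -147]]
... * rho(b) = [[1, -2], [2, -3]]  ->  [[133, -172], [-208, 269]]
... * rho(a) = [[1, -3], [-1, 4]]  ->  [[305, -1087], [-477, 1700]]
... * rho(a) = [[1, -3], [-1, 4]]  ->  [[1392, -5263], [-2177, 8231]]
... * rho(b) = [[1, -2], [2, -3]]  ->  [[-9134, 13005], [14285, -20339]]
... * rho(a^-1) = [[4, 3], [1, 1]]  ->  [[-23531, -14397], [36801, 22516]]
... * rho(b^-1) = [[-3, 2], [-2, 1]]  ->  [[99387, -61459], [-155435, 96118]]
... * rho(a) = [[1, -3], [-1, 4]]  ->  [[160846, -543997], [-251553, 850777]]
tr = 160846 + 850777 = 1011623

1011623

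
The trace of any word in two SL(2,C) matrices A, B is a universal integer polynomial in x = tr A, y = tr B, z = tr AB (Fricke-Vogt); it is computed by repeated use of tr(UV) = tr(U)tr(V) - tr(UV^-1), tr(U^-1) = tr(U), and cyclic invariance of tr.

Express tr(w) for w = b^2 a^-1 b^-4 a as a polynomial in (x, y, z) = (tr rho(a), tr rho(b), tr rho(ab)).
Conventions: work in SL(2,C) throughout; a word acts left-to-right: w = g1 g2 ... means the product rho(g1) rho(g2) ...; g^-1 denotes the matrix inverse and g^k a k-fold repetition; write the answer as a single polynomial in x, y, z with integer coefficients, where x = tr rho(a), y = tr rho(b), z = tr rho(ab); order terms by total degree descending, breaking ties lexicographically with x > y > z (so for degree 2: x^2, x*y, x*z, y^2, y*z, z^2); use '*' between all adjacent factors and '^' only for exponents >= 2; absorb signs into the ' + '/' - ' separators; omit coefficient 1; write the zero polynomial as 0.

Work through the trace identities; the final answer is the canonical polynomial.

tr(b^2) = tr(b) tr(b) - tr(1)  (reduce the b square) = y^2 - 2
use: tr(b a b) = tr(b) tr(a b) - tr(a)  (reduce the b square) = y*z - x
use: tr(b a b^2) = tr(b) tr(b a b) - tr(b a)  (reduce the b square) = y^2*z - x*y - z
tr(a b a b) = tr(b a) tr(b a) - tr(1)  (split on b) = z^2 - 2
tr(a b a) = tr(a) tr(b a) - tr(b)  (reduce the a square) = x*z - y
tr(b a b^2 a) = tr(b) tr(a b a b) - tr(a b a)  (reduce the b square) = y*z^2 - x*z - y
tr(a b^2 a^-1 b) = tr(b a b^2) tr(a) - tr(b a b^2 a)  (eliminate a^-1) = x*y^2*z - x^2*y - y*z^2 + y
tr(b^-1 a b^2 a^-1) = tr(a b^2 a^-1) tr(b) - tr(a b^2 a^-1 b)  (eliminate b^-1) = -x*y^2*z + x^2*y + y^3 + y*z^2 - 3*y
tr(b^-2 a b^2 a^-1) = tr(b^-1 a b^2 a^-1) tr(b) - tr(b^-1 a b^2 a^-1 b)  (eliminate b^-1) = -x*y^3*z + x^2*y^2 + y^4 + y^2*z^2 - 4*y^2 + 2
use: tr(a b^2 a^-1 b^-3) = tr(b^-2 a b^2 a^-1) tr(b) - tr(b^-2 a b^2 a^-1 b)  (eliminate b^-1) = -x*y^4*z + x^2*y^3 + y^5 + y^3*z^2 + x*y^2*z - x^2*y - 5*y^3 - y*z^2 + 5*y
tr(b^2 a^-1 b^-4 a) = tr(a b^2 a^-1 b^-3) tr(b) - tr(a b^2 a^-1 b^-2)  (eliminate b^-1) = -x*y^5*z + x^2*y^4 + y^6 + y^4*z^2 + 2*x*y^3*z - 2*x^2*y^2 - 6*y^4 - 2*y^2*z^2 + 9*y^2 - 2

-x*y^5*z + x^2*y^4 + y^6 + y^4*z^2 + 2*x*y^3*z - 2*x^2*y^2 - 6*y^4 - 2*y^2*z^2 + 9*y^2 - 2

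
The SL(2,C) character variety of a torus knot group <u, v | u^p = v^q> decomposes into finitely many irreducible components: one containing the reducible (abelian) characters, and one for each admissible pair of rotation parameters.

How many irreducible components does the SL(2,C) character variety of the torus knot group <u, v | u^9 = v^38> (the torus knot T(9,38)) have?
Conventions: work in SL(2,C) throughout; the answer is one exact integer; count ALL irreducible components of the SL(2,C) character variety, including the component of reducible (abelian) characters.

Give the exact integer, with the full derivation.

149

Gamma = < u, v | u^9 = v^38 > (torus knot T(9,38)); the central element u^9 = v^38 acts as +I or -I in any irreducible SL(2,C) representation.
On an irreducible component, tr(u) is locked at 2*cos(pi*alpha/9) for some alpha in 1..8, and tr(v) at 2*cos(pi*beta/38) for some beta in 1..37.
u^9 = (-1)^alpha I and v^38 = (-1)^beta I must agree, so alpha and beta have equal parity.
count pairs: odd alpha (4 choices) x odd beta (19), plus even alpha (4) x even beta (18): 4*19 + 4*18 = 148.
That is 148 components of irreducible characters, and with the reducible (abelian) component the total is 149.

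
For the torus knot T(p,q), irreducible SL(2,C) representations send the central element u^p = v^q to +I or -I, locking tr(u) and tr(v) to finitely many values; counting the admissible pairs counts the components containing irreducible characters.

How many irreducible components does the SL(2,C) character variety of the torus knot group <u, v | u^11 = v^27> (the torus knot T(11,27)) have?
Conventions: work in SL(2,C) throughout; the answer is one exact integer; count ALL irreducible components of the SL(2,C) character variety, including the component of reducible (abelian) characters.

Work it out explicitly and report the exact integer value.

131

For T(11,27): irreducibility forces the central element u^11 = v^27 to one of +I, -I.
This locks tr(u) to 2*cos(pi*alpha/11), alpha in 1..10, and tr(v) to 2*cos(pi*beta/27), beta in 1..26, on each component of irreducible characters.
The two central values (-1)^alpha I and (-1)^beta I must be the same matrix, so alpha and beta share a parity.
Enumerate parity-matched pairs: 5*13 odd-odd plus 5*13 even-even gives 130.
That is 130 components of irreducible characters, and with the reducible (abelian) component the total is 131.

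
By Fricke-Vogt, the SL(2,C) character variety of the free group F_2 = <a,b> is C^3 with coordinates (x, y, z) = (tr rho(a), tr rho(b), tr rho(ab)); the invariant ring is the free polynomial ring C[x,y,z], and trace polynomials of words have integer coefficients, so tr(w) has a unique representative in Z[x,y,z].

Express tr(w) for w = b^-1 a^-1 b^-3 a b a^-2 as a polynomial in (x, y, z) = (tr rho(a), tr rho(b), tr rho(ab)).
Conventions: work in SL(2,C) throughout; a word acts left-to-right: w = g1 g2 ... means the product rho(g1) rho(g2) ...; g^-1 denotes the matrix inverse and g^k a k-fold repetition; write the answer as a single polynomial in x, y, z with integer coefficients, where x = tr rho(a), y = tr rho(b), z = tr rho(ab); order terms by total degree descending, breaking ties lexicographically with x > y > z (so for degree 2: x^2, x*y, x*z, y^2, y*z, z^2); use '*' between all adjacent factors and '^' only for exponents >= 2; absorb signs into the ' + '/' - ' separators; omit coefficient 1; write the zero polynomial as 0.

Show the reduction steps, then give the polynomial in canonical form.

tr(a b a) = tr(a) tr(b a) - tr(b)  (reduce the a square) = x*z - y
use: tr(a b a b) = tr(a b) tr(a b) - tr(1)  (split on a) = z^2 - 2
tr(b^-1 a b a) = tr(a b a) tr(b) - tr(a b a b)  (eliminate b^-1) = x*y*z - y^2 - z^2 + 2
tr(b^-1 a b a^-1) = tr(b^-1 a b) tr(a) - tr(b^-1 a b a)  (eliminate a^-1) = -x*y*z + x^2 + y^2 + z^2 - 2
tr(b^-2 a b a^-1) = tr(b^-1 a b a^-1) tr(b) - tr(b^-1 a b a^-1 b)  (eliminate b^-1) = -x*y^2*z + x^2*y + y^3 + y*z^2 - 3*y
tr(b^-2 a b a^-1 b^-1) = tr(b^-2 a b a^-1) tr(b) - tr(b^-2 a b a^-1 b)  (eliminate b^-1) = -x*y^3*z + x^2*y^2 + y^4 + y^2*z^2 + x*y*z - x^2 - 4*y^2 - z^2 + 2
apply: tr(b^-1 a) = tr(a) tr(b) - tr(a b)  (eliminate b^-1) = x*y - z
tr(b^2 a) = tr(b) tr(a b) - tr(a)  (reduce the b square) = y*z - x
tr(b^2) = tr(b) tr(b) - tr(1)  (reduce the b square) = y^2 - 2
tr(a b^2 a) = tr(a) tr(b^2 a) - tr(b^2)  (reduce the a square) = x*y*z - x^2 - y^2 + 2
apply: tr(a b^2 a b) = tr(b) tr(a b a b) - tr(a b a)  (reduce the b square) = y*z^2 - x*z - y
apply: tr(b a b^-1 a b) = tr(a b^2 a) tr(b) - tr(a b^2 a b)  (eliminate b^-1) = x*y^2*z - x^2*y - y^3 - y*z^2 + x*z + 3*y
tr(a b a b a) = tr(a) tr(b a b a) - tr(b a b)  (reduce the a square) = x*z^2 - y*z - x
tr(a b a b a b) = tr(b a b a) tr(b a) - tr(a b)  (split on b) = z^3 - 3*z
tr(b a b^-1 a b a) = tr(a b a b a) tr(b) - tr(a b a b a b)  (eliminate b^-1) = x*y*z^2 - y^2*z - z^3 - x*y + 3*z
tr(a b a^-1 b a b^-1) = tr(b a b^-1 a b) tr(a) - tr(b a b^-1 a b a)  (eliminate a^-1) = x^2*y^2*z - x^3*y - x*y^3 - 2*x*y*z^2 + x^2*z + y^2*z + z^3 + 4*x*y - 3*z
tr(a b a^-1 b a) = tr(b a^2 b) tr(a) - tr(b a^2 b a)  (eliminate a^-1) = x^2*y*z - x^3 - x*y^2 - x*z^2 + y*z + 3*x
tr(a b^-2 a b a^-1 b) = tr(a b a^-1 b a b^-1) tr(b) - tr(a b a^-1 b a)  (eliminate b^-1) = x^2*y^3*z - x^3*y^2 - x*y^4 - 2*x*y^2*z^2 + y^3*z + y*z^3 + x^3 + 5*x*y^2 + x*z^2 - 4*y*z - 3*x
apply: tr(b^-2 a b a^-1 b^-1 a) = tr(a b^-2 a b a^-1) tr(b) - tr(a b^-2 a b a^-1 b)  (eliminate b^-1) = -x^2*y^3*z + x^3*y^2 + x*y^4 + 2*x*y^2*z^2 - y^3*z - y*z^3 - x^3 - 4*x*y^2 - x*z^2 + 3*y*z + 3*x
tr(b^-1 a^-1 b^-2 a b a^-1) = tr(b^-2 a b a^-1 b^-1) tr(a) - tr(b^-2 a b a^-1 b^-1 a)  (eliminate a^-1) = -x*y^2*z^2 + x^2*y*z + y^3*z + y*z^3 - 3*y*z - x
tr(b^-2 a b a^-2 b^-1 a^-1) = tr(b^-1 a^-1 b^-2 a b a^-1) tr(a) - tr(b^-1 a^-1 b^-2 a b)  (eliminate a^-1) = -x^2*y^2*z^2 + x^3*y*z + x*y^3*z + x*y*z^3 - 3*x*y*z - x^2 - y^2 + 2
use: tr(a^-1 b a b) = tr(b a b) tr(a) - tr(b a b a)  (eliminate a^-1) = x*y*z - x^2 - z^2 + 2
use: tr(a b a^-2 b) = tr(a^-1 b a b) tr(a) - tr(a^-1 b a b a)  (eliminate a^-1) = x^2*y*z - x^3 - x*z^2 - y*z + 3*x
tr(a^-1 b^-1 a b a^-1) = tr(a b a^-2) tr(b) - tr(a b a^-2 b)  (eliminate b^-1) = -x^2*y*z + x^3 + x*y^2 + x*z^2 - 3*x
tr(b a b^2) = tr(b) tr(a b^2) - tr(a b)  (reduce the b square) = y^2*z - x*y - z
tr(a b^2 a^-1 b) = tr(b a b^2) tr(a) - tr(b a b^2 a)  (eliminate a^-1) = x*y^2*z - x^2*y - y*z^2 + y
tr(b a^-1 b^-1 a b) = tr(a b^2 a^-1) tr(b) - tr(a b^2 a^-1 b)  (eliminate b^-1) = -x*y^2*z + x^2*y + y^3 + y*z^2 - 3*y
apply: tr(a b a b a^-1 b) = tr(b a b a b) tr(a) - tr(b a b a b a)  (eliminate a^-1) = x*y*z^2 - x^2*z - z^3 - x*y + 3*z
tr(b a^-1 b^-1 a b a) = tr(a b a b a^-1) tr(b) - tr(a b a b a^-1 b)  (eliminate b^-1) = -x*y*z^2 + x^2*z + y^2*z + z^3 - 3*z
tr(a^-1 b^-1 a b a^-1 b) = tr(b a^-1 b^-1 a b) tr(a) - tr(b a^-1 b^-1 a b a)  (eliminate a^-1) = -x^2*y^2*z + x^3*y + x*y^3 + 2*x*y*z^2 - x^2*z - y^2*z - z^3 - 3*x*y + 3*z
tr(a^-1 b^-1 a^-1 b^-1 a b) = tr(a^-1 b^-1 a b a^-1) tr(b) - tr(a^-1 b^-1 a b a^-1 b)  (eliminate b^-1) = -x*y*z^2 + x^2*z + y^2*z + z^3 - 3*z
tr(b^-1 a b a^-2 b^-1 a^-1) = tr(a^-1 b^-1 a^-1 b^-1 a b) tr(a) - tr(a^-1 b^-1 a^-1 b^-1 a b a)  (eliminate a^-1) = -x^2*y*z^2 + x^3*z + x*y^2*z + x*z^3 - 3*x*z - y
use: tr(b^-1 a^-1 b^-3 a b a^-2) = tr(b^-2 a b a^-2 b^-1 a^-1) tr(b) - tr(b^-2 a b a^-2 b^-1 a^-1 b)  (eliminate b^-1) = -x^2*y^3*z^2 + x^3*y^2*z + x*y^4*z + x*y^2*z^3 + x^2*y*z^2 - x^3*z - 4*x*y^2*z - x*z^3 - x^2*y - y^3 + 3*x*z + 3*y

-x^2*y^3*z^2 + x^3*y^2*z + x*y^4*z + x*y^2*z^3 + x^2*y*z^2 - x^3*z - 4*x*y^2*z - x*z^3 - x^2*y - y^3 + 3*x*z + 3*y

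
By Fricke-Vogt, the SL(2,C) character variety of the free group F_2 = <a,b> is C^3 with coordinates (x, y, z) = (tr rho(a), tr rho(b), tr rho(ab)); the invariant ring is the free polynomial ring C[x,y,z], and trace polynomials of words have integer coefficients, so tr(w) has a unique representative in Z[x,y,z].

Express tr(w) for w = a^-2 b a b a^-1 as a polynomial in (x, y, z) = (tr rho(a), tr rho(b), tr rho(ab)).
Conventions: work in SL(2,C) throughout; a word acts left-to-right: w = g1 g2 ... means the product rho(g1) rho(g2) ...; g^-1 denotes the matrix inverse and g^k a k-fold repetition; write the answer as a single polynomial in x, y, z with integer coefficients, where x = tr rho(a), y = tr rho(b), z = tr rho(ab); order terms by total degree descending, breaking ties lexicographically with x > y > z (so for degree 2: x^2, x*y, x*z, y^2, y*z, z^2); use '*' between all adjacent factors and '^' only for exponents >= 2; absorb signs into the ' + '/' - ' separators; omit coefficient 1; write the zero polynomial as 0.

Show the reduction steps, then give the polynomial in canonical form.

tr(b a b) = tr(b) tr(a b) - tr(a) = y*z - x
tr(b a b a) = tr(a b) tr(a b) - tr(1)   [split at repeated a] = z^2 - 2
apply: tr(b a b a^-1) = tr(b a b) tr(a) - tr(b a b a) = x*y*z - x^2 - z^2 + 2
apply: tr(a^-1 b a b a^-1) = tr(b a b a^-1) tr(a) - tr(b a b) = x^2*y*z - x^3 - x*z^2 - y*z + 3*x
tr(a^-2 b a b a^-1) = tr(a^-1 b a b a^-1) tr(a) - tr(a^-1 b a b) = x^3*y*z - x^4 - x^2*z^2 - 2*x*y*z + 4*x^2 + z^2 - 2

x^3*y*z - x^4 - x^2*z^2 - 2*x*y*z + 4*x^2 + z^2 - 2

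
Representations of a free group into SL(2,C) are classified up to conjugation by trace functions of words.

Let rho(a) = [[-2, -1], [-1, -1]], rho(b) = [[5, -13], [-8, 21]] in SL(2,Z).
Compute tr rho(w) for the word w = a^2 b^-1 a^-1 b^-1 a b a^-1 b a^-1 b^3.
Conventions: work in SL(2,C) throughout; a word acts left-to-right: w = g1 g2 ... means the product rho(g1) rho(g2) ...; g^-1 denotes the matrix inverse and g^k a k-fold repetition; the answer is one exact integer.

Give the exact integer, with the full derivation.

-92479206

rho(a) = [[-2, -1], [-1, -1]]
... * rho(a) = [[-2, -1], [-1, -1]]  ->  [[5, 3], [3, 2]]
... * rho(b^-1) = [[21, 13], [8, 5]]  ->  [[129, 80], [79, 49]]
... * rho(a^-1) = [[-1, 1], [1, -2]]  ->  [[-49, -31], [-30, -19]]
... * rho(b^-1) = [[21, 13], [8, 5]]  ->  [[-1277, -792], [-782, -485]]
... * rho(a) = [[-2, -1], [-1, -1]]  ->  [[3346, 2069], [2049, 1267]]
... * rho(b) = [[5, -13], [-8, 21]]  ->  [[178, -49], [109, -30]]
... * rho(a^-1) = [[-1, 1], [1, -2]]  ->  [[-227, 276], [-139, 169]]
... * rho(b) = [[5, -13], [-8, 21]]  ->  [[-3343, 8747], [-2047, 5356]]
... * rho(a^-1) = [[-1, 1], [1, -2]]  ->  [[12090, -20837], [7403, -12759]]
... * rho(b) = [[5, -13], [-8, 21]]  ->  [[227146, -594747], [139087, -364178]]
... * rho(b) = [[5, -13], [-8, 21]]  ->  [[5893706, -15442585], [3608859, -9455869]]
... * rho(b) = [[5, -13], [-8, 21]]  ->  [[153009210, -400912463], [93691247, -245488416]]
tr = 153009210 + -245488416 = -92479206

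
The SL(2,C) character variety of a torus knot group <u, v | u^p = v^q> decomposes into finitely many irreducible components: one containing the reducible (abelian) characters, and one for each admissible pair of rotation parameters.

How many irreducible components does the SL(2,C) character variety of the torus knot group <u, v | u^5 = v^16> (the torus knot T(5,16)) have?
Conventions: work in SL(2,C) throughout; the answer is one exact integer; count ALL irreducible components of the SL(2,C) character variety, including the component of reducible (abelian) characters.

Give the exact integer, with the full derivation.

Gamma = < u, v | u^5 = v^16 > (torus knot T(5,16)); the central element u^5 = v^16 acts as +I or -I in any irreducible SL(2,C) representation.
So on each irreducible component the traces are pinned: tr(u) = 2*cos(pi*alpha/5) with 1 <= alpha <= 4, tr(v) = 2*cos(pi*beta/16) with 1 <= beta <= 15.
The two central values (-1)^alpha I and (-1)^beta I must be the same matrix, so alpha and beta share a parity.
Enumerate parity-matched pairs: 2*8 odd-odd plus 2*7 even-even gives 30.
Total: 30 irreducible-character components + 1 reducible (abelian) component = 31.

31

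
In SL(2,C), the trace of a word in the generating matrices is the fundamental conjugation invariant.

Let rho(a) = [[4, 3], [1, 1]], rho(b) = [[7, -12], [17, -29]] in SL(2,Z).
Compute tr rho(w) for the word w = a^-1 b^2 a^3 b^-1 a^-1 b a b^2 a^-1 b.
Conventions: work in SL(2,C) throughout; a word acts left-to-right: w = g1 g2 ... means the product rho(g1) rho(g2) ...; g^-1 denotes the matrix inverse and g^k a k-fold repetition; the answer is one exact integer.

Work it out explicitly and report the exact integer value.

59515640121668

rho(a^-1) = [[1, -3], [-1, 4]]
... * rho(b) = [[7, -12], [17, -29]]  ->  [[-44, 75], [61, -104]]
... * rho(b) = [[7, -12], [17, -29]]  ->  [[967, -1647], [-1341, 2284]]
... * rho(a) = [[4, 3], [1, 1]]  ->  [[2221, 1254], [-3080, -1739]]
... * rho(a) = [[4, 3], [1, 1]]  ->  [[10138, 7917], [-14059, -10979]]
... * rho(a) = [[4, 3], [1, 1]]  ->  [[48469, 38331], [-67215, -53156]]
... * rho(b^-1) = [[-29, 12], [-17, 7]]  ->  [[-2057228, 849945], [2852887, -1178672]]
... * rho(a^-1) = [[1, -3], [-1, 4]]  ->  [[-2907173, 9571464], [4031559, -13273349]]
... * rho(b) = [[7, -12], [17, -29]]  ->  [[142364677, -242686380], [-197426020, 336548413]]
... * rho(a) = [[4, 3], [1, 1]]  ->  [[326772328, 184407651], [-453155667, -255729647]]
... * rho(b) = [[7, -12], [17, -29]]  ->  [[5422336363, -9269089815], [-7519493668, 12854027767]]
... * rho(b) = [[7, -12], [17, -29]]  ->  [[-119618172314, 203735568279], [165882016363, -282532881227]]
... * rho(a^-1) = [[1, -3], [-1, 4]]  ->  [[-323353740593, 1173796790058], [448414897590, -1627777573997]]
... * rho(b) = [[7, -12], [17, -29]]  ->  [[17691069246835, -30159862024566], [-24533314474819, 41824570874833]]
tr = 17691069246835 + 41824570874833 = 59515640121668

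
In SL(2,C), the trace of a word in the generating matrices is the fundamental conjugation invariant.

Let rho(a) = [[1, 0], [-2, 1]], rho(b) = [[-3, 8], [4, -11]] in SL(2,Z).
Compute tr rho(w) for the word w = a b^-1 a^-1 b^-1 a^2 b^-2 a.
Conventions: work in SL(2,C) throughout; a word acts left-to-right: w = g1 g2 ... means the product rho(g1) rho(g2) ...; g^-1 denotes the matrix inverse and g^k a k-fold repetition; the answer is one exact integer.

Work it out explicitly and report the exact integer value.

rho(a) = [[1, 0], [-2, 1]]
... * rho(b^-1) = [[-11, -8], [-4, -3]]  ->  [[-11, -8], [18, 13]]
... * rho(a^-1) = [[1, 0], [2, 1]]  ->  [[-27, -8], [44, 13]]
... * rho(b^-1) = [[-11, -8], [-4, -3]]  ->  [[329, 240], [-536, -391]]
... * rho(a) = [[1, 0], [-2, 1]]  ->  [[-151, 240], [246, -391]]
... * rho(a) = [[1, 0], [-2, 1]]  ->  [[-631, 240], [1028, -391]]
... * rho(b^-1) = [[-11, -8], [-4, -3]]  ->  [[5981, 4328], [-9744, -7051]]
... * rho(b^-1) = [[-11, -8], [-4, -3]]  ->  [[-83103, -60832], [135388, 99105]]
... * rho(a) = [[1, 0], [-2, 1]]  ->  [[38561, -60832], [-62822, 99105]]
tr = 38561 + 99105 = 137666

137666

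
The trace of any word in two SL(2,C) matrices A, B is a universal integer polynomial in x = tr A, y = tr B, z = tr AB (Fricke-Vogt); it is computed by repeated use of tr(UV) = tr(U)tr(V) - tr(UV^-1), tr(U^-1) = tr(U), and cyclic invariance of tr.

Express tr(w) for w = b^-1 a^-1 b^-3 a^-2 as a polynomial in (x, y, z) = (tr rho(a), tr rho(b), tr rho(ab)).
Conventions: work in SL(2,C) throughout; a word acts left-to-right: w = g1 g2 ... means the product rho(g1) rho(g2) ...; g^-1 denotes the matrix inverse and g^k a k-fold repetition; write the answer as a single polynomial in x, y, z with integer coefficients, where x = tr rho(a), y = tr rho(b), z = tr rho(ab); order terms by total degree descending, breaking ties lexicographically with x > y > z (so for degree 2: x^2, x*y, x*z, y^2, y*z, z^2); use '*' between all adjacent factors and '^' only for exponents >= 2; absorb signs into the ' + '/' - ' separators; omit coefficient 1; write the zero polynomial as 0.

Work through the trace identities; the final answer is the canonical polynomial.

x*y^2*z^2 - x^2*y*z - y^3*z - x*z^2 + 2*y*z + x

trace(b^-1) = trace(b) = y
trace(b^-2) = trace(b^-1) trace(b) - trace(1)   [inverse elimination on b] = y^2 - 2
trace(b^-1 a) = trace(a) trace(b) - trace(a b)   [inverse elimination on b] = x*y - z
trace(b^-2 a) = trace(b^-1 a) trace(b) - trace(b^-1 a b)   [inverse elimination on b] = x*y^2 - y*z - x
trace(a^-1 b^-2) = trace(b^-2) trace(a) - trace(b^-2 a)   [inverse elimination on a] = y*z - x
trace(a^-1 b^-3) = trace(a^-1 b^-2) trace(b) - trace(a^-1 b^-1)   [inverse elimination on b] = y^2*z - x*y - z
trace(b^-3) = trace(b^-2) trace(b) - trace(b^-1)   [inverse elimination on b] = y^3 - 3*y
trace(a^-1 b^-3 a^-1) = trace(a^-1 b^-3) trace(a) - trace(a^-1 b^-3 a)   [inverse elimination on a] = x*y^2*z - x^2*y - y^3 - x*z + 3*y
trace(a b a) = trace(a) trace(b a) - trace(b)   [square of a] = x*z - y
trace(a b a b) = trace(b a) trace(b a) - trace(1)   [split at a repeated b] = z^2 - 2
trace(b^-1 a b a) = trace(a b a) trace(b) - trace(a b a b)   [inverse elimination on b] = x*y*z - y^2 - z^2 + 2
trace(b^-2 a b a) = trace(b^-1 a b a) trace(b) - trace(b^-1 a b a b)   [inverse elimination on b] = x*y^2*z - y^3 - y*z^2 - x*z + 3*y
trace(b^-3 a b a) = trace(b^-2 a b a) trace(b) - trace(b^-2 a b a b)   [inverse elimination on b] = x*y^3*z - y^4 - y^2*z^2 - 2*x*y*z + 4*y^2 + z^2 - 2
trace(b a^-1 b^-3 a) = trace(b^-3 a b) trace(a) - trace(b^-3 a b a)   [inverse elimination on a] = -x*y^3*z + x^2*y^2 + y^4 + y^2*z^2 + x*y*z - x^2 - 4*y^2 - z^2 + 2
trace(a^-1 b^-3 a^-1 b) = trace(b a^-1 b^-3) trace(a) - trace(b a^-1 b^-3 a)   [inverse elimination on a] = x*y^3*z - x^2*y^2 - y^4 - y^2*z^2 + 4*y^2 + z^2 - 2
trace(a^-1 b^-1 a^-1 b^-3) = trace(a^-1 b^-3 a^-1) trace(b) - trace(a^-1 b^-3 a^-1 b)   [inverse elimination on b] = y^2*z^2 - x*y*z - y^2 - z^2 + 2
trace(b^-1 a^-1 b^-3) = trace(b^-3 a^-1) trace(b) - trace(b^-3 a^-1 b)   [inverse elimination on b] = y^3*z - x*y^2 - 2*y*z + x
trace(b^-1 a^-1 b^-3 a^-2) = trace(a^-1 b^-1 a^-1 b^-3) trace(a) - trace(a^-1 b^-1 a^-1 b^-3 a)   [inverse elimination on a] = x*y^2*z^2 - x^2*y*z - y^3*z - x*z^2 + 2*y*z + x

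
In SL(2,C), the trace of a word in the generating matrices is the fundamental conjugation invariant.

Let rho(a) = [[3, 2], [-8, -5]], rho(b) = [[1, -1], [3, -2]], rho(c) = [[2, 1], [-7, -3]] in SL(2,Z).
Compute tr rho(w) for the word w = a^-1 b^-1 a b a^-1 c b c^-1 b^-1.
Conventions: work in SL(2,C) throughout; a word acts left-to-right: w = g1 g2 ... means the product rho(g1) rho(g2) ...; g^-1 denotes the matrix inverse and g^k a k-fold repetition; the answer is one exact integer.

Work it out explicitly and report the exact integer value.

180902

rho(a^-1) = [[-5, -2], [8, 3]]
... * rho(b^-1) = [[-2, 1], [-3, 1]]  ->  [[16, -7], [-25, 11]]
... * rho(a) = [[3, 2], [-8, -5]]  ->  [[104, 67], [-163, -105]]
... * rho(b) = [[1, -1], [3, -2]]  ->  [[305, -238], [-478, 373]]
... * rho(a^-1) = [[-5, -2], [8, 3]]  ->  [[-3429, -1324], [5374, 2075]]
... * rho(c) = [[2, 1], [-7, -3]]  ->  [[2410, 543], [-3777, -851]]
... * rho(b) = [[1, -1], [3, -2]]  ->  [[4039, -3496], [-6330, 5479]]
... * rho(c^-1) = [[-3, -1], [7, 2]]  ->  [[-36589, -11031], [57343, 17288]]
... * rho(b^-1) = [[-2, 1], [-3, 1]]  ->  [[106271, -47620], [-166550, 74631]]
tr = 106271 + 74631 = 180902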